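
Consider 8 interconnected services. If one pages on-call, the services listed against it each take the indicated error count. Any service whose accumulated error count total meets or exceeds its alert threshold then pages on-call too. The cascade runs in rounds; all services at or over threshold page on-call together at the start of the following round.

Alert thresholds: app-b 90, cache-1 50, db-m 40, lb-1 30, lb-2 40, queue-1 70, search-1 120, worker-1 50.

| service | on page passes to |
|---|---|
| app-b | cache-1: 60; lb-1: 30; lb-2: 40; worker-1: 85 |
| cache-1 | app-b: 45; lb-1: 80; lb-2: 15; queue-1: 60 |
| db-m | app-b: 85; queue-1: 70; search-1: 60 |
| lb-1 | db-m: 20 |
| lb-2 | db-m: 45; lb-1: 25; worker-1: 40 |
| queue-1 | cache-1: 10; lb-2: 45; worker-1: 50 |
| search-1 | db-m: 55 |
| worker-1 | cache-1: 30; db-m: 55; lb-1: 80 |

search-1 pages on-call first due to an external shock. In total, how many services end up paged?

6

Round 1 — search-1 pages on-call (initial).
  db-m: +55 → 55 ≥ 40
Round 2 — db-m pages on-call.
  app-b: +85 → 85 < 90
  queue-1: +70 → 70 ≥ 70
Round 3 — queue-1 pages on-call.
  cache-1: +10 → 10 < 50
  lb-2: +45 → 45 ≥ 40
  worker-1: +50 → 50 ≥ 50
Round 4 — lb-2, worker-1 page on-call.
  cache-1: +30 → 40 < 50
  lb-1: +25+80 → 105 ≥ 30
Round 5 — lb-1 pages on-call.
No further pages.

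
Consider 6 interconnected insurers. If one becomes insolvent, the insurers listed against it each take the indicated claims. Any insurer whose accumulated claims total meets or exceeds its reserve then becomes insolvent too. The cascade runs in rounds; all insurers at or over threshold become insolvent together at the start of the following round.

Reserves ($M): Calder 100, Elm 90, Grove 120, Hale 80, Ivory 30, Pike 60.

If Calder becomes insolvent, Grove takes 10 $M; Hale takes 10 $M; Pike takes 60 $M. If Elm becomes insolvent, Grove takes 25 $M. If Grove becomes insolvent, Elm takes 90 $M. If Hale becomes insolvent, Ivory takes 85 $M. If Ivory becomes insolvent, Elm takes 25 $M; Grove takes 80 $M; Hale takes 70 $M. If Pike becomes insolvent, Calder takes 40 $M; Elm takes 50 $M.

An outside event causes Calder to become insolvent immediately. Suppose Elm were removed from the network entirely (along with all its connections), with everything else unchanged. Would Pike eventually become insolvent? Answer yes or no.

yes

With Elm removed:
Round 1 — Calder becomes insolvent (initial).
  Grove: +10 → 10 < 120
  Hale: +10 → 10 < 80
  Pike: +60 → 60 ≥ 60
Round 2 — Pike becomes insolvent.
No further insolvencies.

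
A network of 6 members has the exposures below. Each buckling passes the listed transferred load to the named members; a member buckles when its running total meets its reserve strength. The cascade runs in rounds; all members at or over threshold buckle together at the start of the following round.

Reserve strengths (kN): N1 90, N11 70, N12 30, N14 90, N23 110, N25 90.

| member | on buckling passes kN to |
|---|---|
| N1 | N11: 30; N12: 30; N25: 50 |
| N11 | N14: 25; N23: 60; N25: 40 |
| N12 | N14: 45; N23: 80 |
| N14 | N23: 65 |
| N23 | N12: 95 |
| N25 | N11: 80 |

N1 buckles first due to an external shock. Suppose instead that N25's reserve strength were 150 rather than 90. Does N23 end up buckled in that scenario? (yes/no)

no

With N25's reserve strength at 150:
Round 1 — N1 buckles (initial).
  N11: +30 → 30 < 70
  N12: +30 → 30 ≥ 30
  N25: +50 → 50 < 150
Round 2 — N12 buckles.
  N14: +45 → 45 < 90
  N23: +80 → 80 < 110
No further bucklings.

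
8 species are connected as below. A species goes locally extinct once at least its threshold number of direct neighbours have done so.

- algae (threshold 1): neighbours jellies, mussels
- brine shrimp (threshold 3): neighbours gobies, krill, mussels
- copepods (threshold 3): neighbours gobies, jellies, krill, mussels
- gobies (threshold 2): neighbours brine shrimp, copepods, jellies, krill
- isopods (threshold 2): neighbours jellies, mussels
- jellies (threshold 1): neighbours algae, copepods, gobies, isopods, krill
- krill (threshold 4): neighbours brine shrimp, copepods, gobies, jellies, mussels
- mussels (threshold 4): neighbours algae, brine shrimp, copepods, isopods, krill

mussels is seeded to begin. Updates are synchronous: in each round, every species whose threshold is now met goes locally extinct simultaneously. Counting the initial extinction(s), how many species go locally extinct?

Round 1 — mussels goes locally extinct (initial).
Round 2 — checking thresholds:
  algae: 1 of 2 neighbours ≥ 1, goes locally extinct.
  brine shrimp: 1 of 3 neighbours < 3, not yet.
  copepods: 1 of 4 neighbours < 3, not yet.
  isopods: 1 of 2 neighbours < 2, not yet.
  krill: 1 of 5 neighbours < 4, not yet.
Round 3 — checking thresholds:
  brine shrimp: 1 of 3 neighbours < 3, not yet.
  copepods: 1 of 4 neighbours < 3, not yet.
  isopods: 1 of 2 neighbours < 2, not yet.
  jellies: 1 of 5 neighbours ≥ 1, goes locally extinct.
  krill: 1 of 5 neighbours < 4, not yet.
Round 4 — checking thresholds:
  brine shrimp: 1 of 3 neighbours < 3, not yet.
  copepods: 2 of 4 neighbours < 3, not yet.
  gobies: 1 of 4 neighbours < 2, not yet.
  isopods: 2 of 2 neighbours ≥ 2, goes locally extinct.
  krill: 2 of 5 neighbours < 4, not yet.
Round 5 — no new extinctions; cascade stops.

4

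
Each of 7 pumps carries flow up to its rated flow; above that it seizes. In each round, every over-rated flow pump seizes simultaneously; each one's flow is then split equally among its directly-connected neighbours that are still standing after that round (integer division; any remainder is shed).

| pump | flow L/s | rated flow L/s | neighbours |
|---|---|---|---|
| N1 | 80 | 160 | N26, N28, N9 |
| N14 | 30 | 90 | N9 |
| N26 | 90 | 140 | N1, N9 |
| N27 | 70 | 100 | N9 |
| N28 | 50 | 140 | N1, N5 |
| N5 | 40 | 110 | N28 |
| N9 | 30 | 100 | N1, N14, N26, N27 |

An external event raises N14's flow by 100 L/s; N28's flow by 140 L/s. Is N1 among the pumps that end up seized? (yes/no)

Round 1 — N14 at 130 > 90; N28 at 190 > 140. N14, N28 seize.
  N14 sheds 130 L/s to N9: 130 each.
    N9: 30+130 = 160 > 100
  N28 sheds 190 L/s to N1, N5: 95 each.
    N1: 80+95 = 175 > 160
    N5: 40+95 = 135 > 110
Round 2 — N1, N5, N9 seize.
  N1 sheds 175 L/s to N26: 175 each.
    N26: 90+175 = 265 > 140
  N5 sheds 135 L/s: no online neighbours, lost.
  N9 sheds 160 L/s to N26, N27: 80 each.
    N26: 265+80 = 345 > 140
    N27: 70+80 = 150 > 100
Round 3 — N26, N27 seize.
  N26 sheds 345 L/s: no online neighbours, lost.
  N27 sheds 150 L/s: no online neighbours, lost.
No further seizures.

yes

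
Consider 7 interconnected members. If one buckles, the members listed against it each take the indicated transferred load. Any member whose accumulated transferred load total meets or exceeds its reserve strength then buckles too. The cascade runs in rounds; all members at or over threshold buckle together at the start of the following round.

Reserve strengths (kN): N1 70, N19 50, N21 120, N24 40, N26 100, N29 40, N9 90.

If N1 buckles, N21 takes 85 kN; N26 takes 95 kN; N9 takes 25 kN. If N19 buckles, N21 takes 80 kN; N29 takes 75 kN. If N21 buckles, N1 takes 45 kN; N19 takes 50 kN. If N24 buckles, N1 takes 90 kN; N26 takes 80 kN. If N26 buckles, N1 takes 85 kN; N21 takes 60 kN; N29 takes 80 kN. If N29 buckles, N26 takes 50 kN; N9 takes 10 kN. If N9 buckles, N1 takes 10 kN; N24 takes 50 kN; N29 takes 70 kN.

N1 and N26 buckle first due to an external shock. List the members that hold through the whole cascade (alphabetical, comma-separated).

N24, N9

Round 1 — N1, N26 buckle (initial).
  N21: +85+60 → 145 ≥ 120
  N29: +80 → 80 ≥ 40
  N9: +25 → 25 < 90
Round 2 — N21, N29 buckle.
  N19: +50 → 50 ≥ 50
  N9: +10 → 35 < 90
Round 3 — N19 buckles.
No further bucklings.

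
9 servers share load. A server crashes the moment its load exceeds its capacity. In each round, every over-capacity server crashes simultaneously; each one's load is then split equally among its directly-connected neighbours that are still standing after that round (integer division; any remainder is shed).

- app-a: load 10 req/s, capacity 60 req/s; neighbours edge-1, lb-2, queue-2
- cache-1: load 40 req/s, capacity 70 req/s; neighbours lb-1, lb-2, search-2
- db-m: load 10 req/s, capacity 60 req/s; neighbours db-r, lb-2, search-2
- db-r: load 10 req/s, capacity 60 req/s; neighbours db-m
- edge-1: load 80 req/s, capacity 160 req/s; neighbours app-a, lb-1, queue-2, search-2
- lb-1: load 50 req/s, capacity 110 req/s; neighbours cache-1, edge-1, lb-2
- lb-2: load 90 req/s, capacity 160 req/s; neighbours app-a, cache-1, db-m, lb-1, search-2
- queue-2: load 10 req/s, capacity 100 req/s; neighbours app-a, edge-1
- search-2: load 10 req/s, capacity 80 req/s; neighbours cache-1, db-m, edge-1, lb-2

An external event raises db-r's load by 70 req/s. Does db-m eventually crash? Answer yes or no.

Round 1 — db-r at 80 > 60. db-r crashes.
  db-r sheds 80 req/s to db-m: 80 each.
    db-m: 10+80 = 90 > 60
Round 2 — db-m crashes.
  db-m sheds 90 req/s to lb-2, search-2: 45 each.
    lb-2: 90+45 = 135 ≤ 160
    search-2: 10+45 = 55 ≤ 80
No further crashes.

yes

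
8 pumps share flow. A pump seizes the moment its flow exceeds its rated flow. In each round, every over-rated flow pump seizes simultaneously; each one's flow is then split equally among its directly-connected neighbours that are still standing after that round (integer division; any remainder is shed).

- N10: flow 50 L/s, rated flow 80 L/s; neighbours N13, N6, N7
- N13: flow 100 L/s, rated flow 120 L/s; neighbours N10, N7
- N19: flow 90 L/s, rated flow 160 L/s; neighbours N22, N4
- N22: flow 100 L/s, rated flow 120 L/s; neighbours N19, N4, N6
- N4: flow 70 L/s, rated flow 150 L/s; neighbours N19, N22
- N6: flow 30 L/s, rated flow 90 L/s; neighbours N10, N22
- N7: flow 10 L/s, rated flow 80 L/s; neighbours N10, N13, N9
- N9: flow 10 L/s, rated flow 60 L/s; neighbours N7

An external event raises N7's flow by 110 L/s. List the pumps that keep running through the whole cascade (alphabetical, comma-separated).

Round 1 — N7 at 120 > 80. N7 seizes.
  N7 sheds 120 L/s to N10, N13, N9: 40 each.
    N10: 50+40 = 90 > 80
    N13: 100+40 = 140 > 120
    N9: 10+40 = 50 ≤ 60
Round 2 — N10, N13 seize.
  N10 sheds 90 L/s to N6: 90 each.
    N6: 30+90 = 120 > 90
  N13 sheds 140 L/s: no online neighbours, lost.
Round 3 — N6 seizes.
  N6 sheds 120 L/s to N22: 120 each.
    N22: 100+120 = 220 > 120
Round 4 — N22 seizes.
  N22 sheds 220 L/s to N19, N4: 110 each.
    N19: 90+110 = 200 > 160
    N4: 70+110 = 180 > 150
Round 5 — N19, N4 seize.
  N19 sheds 200 L/s: no online neighbours, lost.
  N4 sheds 180 L/s: no online neighbours, lost.
No further seizures.

N9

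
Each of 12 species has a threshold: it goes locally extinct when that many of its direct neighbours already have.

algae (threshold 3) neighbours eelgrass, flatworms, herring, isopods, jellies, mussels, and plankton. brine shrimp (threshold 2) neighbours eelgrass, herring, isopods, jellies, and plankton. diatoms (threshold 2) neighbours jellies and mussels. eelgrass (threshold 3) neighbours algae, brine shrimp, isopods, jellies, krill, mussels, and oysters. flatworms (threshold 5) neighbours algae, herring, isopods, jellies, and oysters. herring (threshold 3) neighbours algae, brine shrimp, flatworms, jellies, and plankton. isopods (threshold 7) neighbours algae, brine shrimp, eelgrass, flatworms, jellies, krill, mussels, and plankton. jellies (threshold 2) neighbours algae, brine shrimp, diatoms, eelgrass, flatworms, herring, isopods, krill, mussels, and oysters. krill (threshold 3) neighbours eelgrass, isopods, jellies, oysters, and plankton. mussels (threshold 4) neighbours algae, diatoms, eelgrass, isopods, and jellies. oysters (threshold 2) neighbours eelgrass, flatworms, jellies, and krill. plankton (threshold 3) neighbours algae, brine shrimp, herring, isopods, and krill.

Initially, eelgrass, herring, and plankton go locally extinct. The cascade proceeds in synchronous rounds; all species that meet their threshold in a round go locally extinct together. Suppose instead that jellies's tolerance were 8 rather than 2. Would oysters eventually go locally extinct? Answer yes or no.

With jellies's tolerance at 8:
Round 1 — eelgrass, herring, plankton go locally extinct (initial).
Round 2 — checking thresholds:
  algae: 3 of 7 neighbours ≥ 3, goes locally extinct.
  brine shrimp: 3 of 5 neighbours ≥ 2, goes locally extinct.
  flatworms: 1 of 5 neighbours < 5, not yet.
  isopods: 2 of 8 neighbours < 7, not yet.
  jellies: 2 of 10 neighbours < 8, not yet.
  krill: 2 of 5 neighbours < 3, not yet.
  mussels: 1 of 5 neighbours < 4, not yet.
  oysters: 1 of 4 neighbours < 2, not yet.
Round 3 — no new extinctions; cascade stops.

no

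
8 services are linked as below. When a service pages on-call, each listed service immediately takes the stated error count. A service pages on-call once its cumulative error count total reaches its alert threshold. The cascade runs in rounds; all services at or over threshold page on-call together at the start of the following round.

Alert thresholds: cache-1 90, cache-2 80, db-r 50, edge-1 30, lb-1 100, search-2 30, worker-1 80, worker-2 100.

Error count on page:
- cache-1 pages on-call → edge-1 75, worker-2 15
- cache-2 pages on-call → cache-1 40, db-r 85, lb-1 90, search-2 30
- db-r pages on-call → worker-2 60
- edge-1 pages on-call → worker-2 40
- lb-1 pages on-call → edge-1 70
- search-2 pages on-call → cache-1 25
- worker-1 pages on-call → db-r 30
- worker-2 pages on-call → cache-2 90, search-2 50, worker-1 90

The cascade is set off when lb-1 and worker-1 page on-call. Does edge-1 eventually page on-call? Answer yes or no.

yes

Round 1 — lb-1, worker-1 page on-call (initial).
  db-r: +30 → 30 < 50
  edge-1: +70 → 70 ≥ 30
Round 2 — edge-1 pages on-call.
  worker-2: +40 → 40 < 100
No further pages.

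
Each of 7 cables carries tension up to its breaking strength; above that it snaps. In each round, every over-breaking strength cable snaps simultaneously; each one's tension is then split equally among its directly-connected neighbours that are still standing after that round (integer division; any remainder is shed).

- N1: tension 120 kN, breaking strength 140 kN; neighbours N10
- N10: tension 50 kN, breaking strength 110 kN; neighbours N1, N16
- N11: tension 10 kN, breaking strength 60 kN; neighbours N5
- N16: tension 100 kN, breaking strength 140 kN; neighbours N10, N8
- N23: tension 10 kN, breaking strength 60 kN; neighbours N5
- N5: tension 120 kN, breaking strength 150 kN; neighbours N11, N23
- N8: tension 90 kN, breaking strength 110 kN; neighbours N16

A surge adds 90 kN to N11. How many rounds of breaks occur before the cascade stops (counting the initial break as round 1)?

Round 1 — N11 at 100 > 60. N11 snaps.
  N11 sheds 100 kN to N5: 100 each.
    N5: 120+100 = 220 > 150
Round 2 — N5 snaps.
  N5 sheds 220 kN to N23: 220 each.
    N23: 10+220 = 230 > 60
Round 3 — N23 snaps.
  N23 sheds 230 kN: no online neighbours, lost.
No further breaks.

3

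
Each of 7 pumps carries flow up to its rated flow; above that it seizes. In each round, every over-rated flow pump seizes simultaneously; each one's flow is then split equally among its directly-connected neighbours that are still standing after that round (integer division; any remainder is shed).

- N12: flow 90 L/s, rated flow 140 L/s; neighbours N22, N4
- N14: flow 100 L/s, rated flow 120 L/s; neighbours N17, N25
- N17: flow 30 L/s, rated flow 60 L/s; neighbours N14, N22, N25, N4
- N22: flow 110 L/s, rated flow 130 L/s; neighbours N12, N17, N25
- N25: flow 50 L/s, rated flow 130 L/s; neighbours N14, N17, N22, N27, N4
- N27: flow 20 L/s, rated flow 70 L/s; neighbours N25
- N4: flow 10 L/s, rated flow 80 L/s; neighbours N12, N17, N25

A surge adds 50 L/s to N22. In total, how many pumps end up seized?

Round 1 — N22 at 160 > 130. N22 seizes.
  N22 sheds 160 L/s to N12, N17, N25: 53 each (1 lost).
    N12: 90+53 = 143 > 140
    N17: 30+53 = 83 > 60
    N25: 50+53 = 103 ≤ 130
Round 2 — N12, N17 seize.
  N12 sheds 143 L/s to N4: 143 each.
    N4: 10+143 = 153 > 80
  N17 sheds 83 L/s to N14, N25, N4: 27 each (2 lost).
    N14: 100+27 = 127 > 120
    N25: 103+27 = 130 ≤ 130
    N4: 153+27 = 180 > 80
Round 3 — N14, N4 seize.
  N14 sheds 127 L/s to N25: 127 each.
    N25: 130+127 = 257 > 130
  N4 sheds 180 L/s to N25: 180 each.
    N25: 257+180 = 437 > 130
Round 4 — N25 seizes.
  N25 sheds 437 L/s to N27: 437 each.
    N27: 20+437 = 457 > 70
Round 5 — N27 seizes.
  N27 sheds 457 L/s: no online neighbours, lost.
No further seizures.

7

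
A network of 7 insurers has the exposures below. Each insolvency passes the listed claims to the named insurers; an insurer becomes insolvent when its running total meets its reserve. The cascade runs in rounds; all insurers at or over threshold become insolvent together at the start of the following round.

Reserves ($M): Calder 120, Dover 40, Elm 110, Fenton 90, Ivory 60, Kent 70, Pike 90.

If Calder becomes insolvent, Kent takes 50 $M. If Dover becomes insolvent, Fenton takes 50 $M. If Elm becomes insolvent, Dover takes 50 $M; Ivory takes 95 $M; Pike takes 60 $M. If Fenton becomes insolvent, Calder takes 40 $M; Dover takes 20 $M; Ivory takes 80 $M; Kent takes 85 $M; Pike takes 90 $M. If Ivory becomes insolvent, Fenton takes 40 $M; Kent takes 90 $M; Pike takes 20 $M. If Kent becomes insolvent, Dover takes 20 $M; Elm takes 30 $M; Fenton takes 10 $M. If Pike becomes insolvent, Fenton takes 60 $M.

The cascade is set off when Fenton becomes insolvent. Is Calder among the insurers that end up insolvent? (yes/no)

Round 1 — Fenton becomes insolvent (initial).
  Calder: +40 → 40 < 120
  Dover: +20 → 20 < 40
  Ivory: +80 → 80 ≥ 60
  Kent: +85 → 85 ≥ 70
  Pike: +90 → 90 ≥ 90
Round 2 — Ivory, Kent, Pike become insolvent.
  Dover: +20 → 40 ≥ 40
  Elm: +30 → 30 < 110
Round 3 — Dover becomes insolvent.
No further insolvencies.

no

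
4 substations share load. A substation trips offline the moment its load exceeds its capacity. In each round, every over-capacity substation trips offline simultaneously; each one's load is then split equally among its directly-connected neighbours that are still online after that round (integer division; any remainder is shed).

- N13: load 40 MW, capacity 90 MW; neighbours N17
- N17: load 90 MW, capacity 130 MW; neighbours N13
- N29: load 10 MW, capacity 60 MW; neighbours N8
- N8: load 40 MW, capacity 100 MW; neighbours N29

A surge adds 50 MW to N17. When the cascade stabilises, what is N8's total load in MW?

Round 1 — N17 at 140 > 130. N17 trips offline.
  N17 sheds 140 MW to N13: 140 each.
    N13: 40+140 = 180 > 90
Round 2 — N13 trips offline.
  N13 sheds 180 MW: no online neighbours, lost.
No further trips.

40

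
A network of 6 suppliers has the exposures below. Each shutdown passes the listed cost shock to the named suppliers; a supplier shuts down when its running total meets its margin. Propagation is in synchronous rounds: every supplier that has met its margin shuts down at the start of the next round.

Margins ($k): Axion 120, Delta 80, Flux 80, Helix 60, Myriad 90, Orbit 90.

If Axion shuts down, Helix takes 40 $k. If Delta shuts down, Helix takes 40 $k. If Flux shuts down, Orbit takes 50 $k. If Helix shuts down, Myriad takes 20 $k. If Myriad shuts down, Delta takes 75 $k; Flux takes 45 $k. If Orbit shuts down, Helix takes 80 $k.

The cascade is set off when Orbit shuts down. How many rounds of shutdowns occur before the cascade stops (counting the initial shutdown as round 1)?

Round 1 — Orbit shuts down (initial).
  Helix: +80 → 80 ≥ 60
Round 2 — Helix shuts down.
  Myriad: +20 → 20 < 90
No further shutdowns.

2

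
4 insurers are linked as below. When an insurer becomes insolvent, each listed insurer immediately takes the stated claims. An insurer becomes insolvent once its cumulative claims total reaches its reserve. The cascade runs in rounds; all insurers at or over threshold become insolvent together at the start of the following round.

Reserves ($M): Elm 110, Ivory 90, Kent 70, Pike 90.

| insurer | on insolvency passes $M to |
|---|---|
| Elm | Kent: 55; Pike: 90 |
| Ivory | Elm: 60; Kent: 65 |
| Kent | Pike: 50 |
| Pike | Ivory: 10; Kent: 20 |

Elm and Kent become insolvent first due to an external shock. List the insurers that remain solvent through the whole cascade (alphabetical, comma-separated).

Round 1 — Elm, Kent become insolvent (initial).
  Pike: +90+50 → 140 ≥ 90
Round 2 — Pike becomes insolvent.
  Ivory: +10 → 10 < 90
No further insolvencies.

Ivory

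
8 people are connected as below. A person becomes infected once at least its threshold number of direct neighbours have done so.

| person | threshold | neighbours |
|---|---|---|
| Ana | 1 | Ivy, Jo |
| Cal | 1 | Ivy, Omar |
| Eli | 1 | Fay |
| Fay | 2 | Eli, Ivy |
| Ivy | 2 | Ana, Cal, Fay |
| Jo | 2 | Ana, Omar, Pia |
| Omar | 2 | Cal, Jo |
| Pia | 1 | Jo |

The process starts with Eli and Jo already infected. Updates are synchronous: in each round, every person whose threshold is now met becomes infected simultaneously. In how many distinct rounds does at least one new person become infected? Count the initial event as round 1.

2

Round 1 — Eli, Jo become infected (initial).
Round 2 — checking thresholds:
  Ana: 1 of 2 neighbours ≥ 1, becomes infected.
  Fay: 1 of 2 neighbours < 2, not yet.
  Omar: 1 of 2 neighbours < 2, not yet.
  Pia: 1 of 1 neighbours ≥ 1, becomes infected.
Round 3 — no new infections; cascade stops.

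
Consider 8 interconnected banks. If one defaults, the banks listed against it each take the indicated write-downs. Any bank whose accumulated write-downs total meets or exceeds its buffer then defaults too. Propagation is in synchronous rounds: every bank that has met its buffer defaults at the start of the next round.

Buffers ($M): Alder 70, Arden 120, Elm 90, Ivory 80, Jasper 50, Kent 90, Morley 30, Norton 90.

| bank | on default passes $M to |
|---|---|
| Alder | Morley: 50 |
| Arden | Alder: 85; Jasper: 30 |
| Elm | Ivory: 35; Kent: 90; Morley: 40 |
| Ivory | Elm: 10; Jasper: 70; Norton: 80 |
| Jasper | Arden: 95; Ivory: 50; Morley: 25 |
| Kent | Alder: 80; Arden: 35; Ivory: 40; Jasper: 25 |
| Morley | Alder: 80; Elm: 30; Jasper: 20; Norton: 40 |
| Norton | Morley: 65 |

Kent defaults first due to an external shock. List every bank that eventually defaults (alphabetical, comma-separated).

Round 1 — Kent defaults (initial).
  Alder: +80 → 80 ≥ 70
  Arden: +35 → 35 < 120
  Ivory: +40 → 40 < 80
  Jasper: +25 → 25 < 50
Round 2 — Alder defaults.
  Morley: +50 → 50 ≥ 30
Round 3 — Morley defaults.
  Elm: +30 → 30 < 90
  Jasper: +20 → 45 < 50
  Norton: +40 → 40 < 90
No further defaults.

Alder, Kent, Morley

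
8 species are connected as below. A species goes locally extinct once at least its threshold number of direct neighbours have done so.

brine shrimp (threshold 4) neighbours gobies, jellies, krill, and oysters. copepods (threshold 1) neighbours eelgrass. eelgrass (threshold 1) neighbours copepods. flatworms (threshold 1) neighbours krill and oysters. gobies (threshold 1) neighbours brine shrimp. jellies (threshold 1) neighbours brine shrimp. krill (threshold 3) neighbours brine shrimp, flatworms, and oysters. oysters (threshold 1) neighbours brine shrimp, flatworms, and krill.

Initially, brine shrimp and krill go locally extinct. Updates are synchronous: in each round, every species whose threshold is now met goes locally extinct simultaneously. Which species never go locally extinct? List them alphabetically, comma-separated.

Round 1 — brine shrimp, krill go locally extinct (initial).
Round 2 — checking thresholds:
  flatworms: 1 of 2 neighbours ≥ 1, goes locally extinct.
  gobies: 1 of 1 neighbours ≥ 1, goes locally extinct.
  jellies: 1 of 1 neighbours ≥ 1, goes locally extinct.
  oysters: 2 of 3 neighbours ≥ 1, goes locally extinct.
Round 3 — no new extinctions; cascade stops.

copepods, eelgrass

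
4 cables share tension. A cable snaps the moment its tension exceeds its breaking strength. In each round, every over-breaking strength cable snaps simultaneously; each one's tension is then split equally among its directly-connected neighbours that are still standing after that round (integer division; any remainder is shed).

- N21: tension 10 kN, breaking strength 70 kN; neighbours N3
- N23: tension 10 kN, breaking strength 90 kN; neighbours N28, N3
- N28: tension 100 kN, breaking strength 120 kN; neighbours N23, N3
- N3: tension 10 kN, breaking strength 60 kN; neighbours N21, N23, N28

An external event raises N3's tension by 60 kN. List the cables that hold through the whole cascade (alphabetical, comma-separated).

N21

Round 1 — N3 at 70 > 60. N3 snaps.
  N3 sheds 70 kN to N21, N23, N28: 23 each (1 lost).
    N21: 10+23 = 33 ≤ 70
    N23: 10+23 = 33 ≤ 90
    N28: 100+23 = 123 > 120
Round 2 — N28 snaps.
  N28 sheds 123 kN to N23: 123 each.
    N23: 33+123 = 156 > 90
Round 3 — N23 snaps.
  N23 sheds 156 kN: no online neighbours, lost.
No further breaks.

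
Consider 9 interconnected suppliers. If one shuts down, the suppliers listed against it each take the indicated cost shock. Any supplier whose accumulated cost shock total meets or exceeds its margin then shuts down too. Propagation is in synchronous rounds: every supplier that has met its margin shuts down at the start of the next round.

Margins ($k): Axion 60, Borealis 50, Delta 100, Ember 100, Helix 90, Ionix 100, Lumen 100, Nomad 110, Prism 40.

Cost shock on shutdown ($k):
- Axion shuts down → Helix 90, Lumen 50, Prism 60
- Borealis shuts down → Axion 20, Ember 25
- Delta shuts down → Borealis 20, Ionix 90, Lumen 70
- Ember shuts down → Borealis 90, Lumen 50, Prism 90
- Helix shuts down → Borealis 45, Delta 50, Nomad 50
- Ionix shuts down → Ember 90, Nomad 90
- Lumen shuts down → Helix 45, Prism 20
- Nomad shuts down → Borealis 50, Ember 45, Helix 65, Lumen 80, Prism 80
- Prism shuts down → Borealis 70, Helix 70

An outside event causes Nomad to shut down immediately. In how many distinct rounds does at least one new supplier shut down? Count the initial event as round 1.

3

Round 1 — Nomad shuts down (initial).
  Borealis: +50 → 50 ≥ 50
  Ember: +45 → 45 < 100
  Helix: +65 → 65 < 90
  Lumen: +80 → 80 < 100
  Prism: +80 → 80 ≥ 40
Round 2 — Borealis, Prism shut down.
  Axion: +20 → 20 < 60
  Ember: +25 → 70 < 100
  Helix: +70 → 135 ≥ 90
Round 3 — Helix shuts down.
  Delta: +50 → 50 < 100
No further shutdowns.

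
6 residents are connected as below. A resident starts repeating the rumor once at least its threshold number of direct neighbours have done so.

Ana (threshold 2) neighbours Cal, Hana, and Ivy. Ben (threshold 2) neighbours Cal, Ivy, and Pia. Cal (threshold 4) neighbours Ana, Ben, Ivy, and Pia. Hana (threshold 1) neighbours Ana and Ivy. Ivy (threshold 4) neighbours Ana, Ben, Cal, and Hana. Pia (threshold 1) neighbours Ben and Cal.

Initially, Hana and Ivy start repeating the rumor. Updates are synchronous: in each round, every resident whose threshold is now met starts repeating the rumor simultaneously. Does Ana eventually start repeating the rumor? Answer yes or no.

Round 1 — Hana, Ivy start repeating the rumor (initial).
Round 2 — checking thresholds:
  Ana: 2 of 3 neighbours ≥ 2, starts repeating the rumor.
  Ben: 1 of 3 neighbours < 2, not yet.
  Cal: 1 of 4 neighbours < 4, not yet.
Round 3 — no new spreads; cascade stops.

yes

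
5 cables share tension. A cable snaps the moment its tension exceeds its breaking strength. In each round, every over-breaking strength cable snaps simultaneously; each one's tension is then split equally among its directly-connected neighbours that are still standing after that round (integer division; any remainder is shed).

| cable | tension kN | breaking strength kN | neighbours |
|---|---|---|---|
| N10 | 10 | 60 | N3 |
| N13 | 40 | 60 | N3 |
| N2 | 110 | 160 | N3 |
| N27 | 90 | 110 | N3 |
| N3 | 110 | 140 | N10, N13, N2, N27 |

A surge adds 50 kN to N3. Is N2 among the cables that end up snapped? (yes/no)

Round 1 — N3 at 160 > 140. N3 snaps.
  N3 sheds 160 kN to N10, N13, N2, N27: 40 each.
    N10: 10+40 = 50 ≤ 60
    N13: 40+40 = 80 > 60
    N2: 110+40 = 150 ≤ 160
    N27: 90+40 = 130 > 110
Round 2 — N13, N27 snap.
  N13 sheds 80 kN: no online neighbours, lost.
  N27 sheds 130 kN: no online neighbours, lost.
No further breaks.

no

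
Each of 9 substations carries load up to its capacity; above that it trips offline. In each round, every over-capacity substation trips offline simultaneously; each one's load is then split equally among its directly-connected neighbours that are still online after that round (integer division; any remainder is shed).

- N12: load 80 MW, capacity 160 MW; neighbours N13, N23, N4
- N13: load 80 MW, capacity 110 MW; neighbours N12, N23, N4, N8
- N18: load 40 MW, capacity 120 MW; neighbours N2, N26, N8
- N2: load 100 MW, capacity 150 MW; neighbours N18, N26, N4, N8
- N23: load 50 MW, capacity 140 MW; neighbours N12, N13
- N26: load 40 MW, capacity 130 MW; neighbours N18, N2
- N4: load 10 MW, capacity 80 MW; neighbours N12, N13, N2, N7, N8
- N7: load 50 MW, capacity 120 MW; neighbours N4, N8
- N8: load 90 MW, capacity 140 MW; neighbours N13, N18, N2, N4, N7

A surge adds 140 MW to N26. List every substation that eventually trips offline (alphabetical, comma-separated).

N12, N13, N18, N2, N23, N26, N4, N7, N8

Round 1 — N26 at 180 > 130. N26 trips offline.
  N26 sheds 180 MW to N18, N2: 90 each.
    N18: 40+90 = 130 > 120
    N2: 100+90 = 190 > 150
Round 2 — N18, N2 trip offline.
  N18 sheds 130 MW to N8: 130 each.
    N8: 90+130 = 220 > 140
  N2 sheds 190 MW to N4, N8: 95 each.
    N4: 10+95 = 105 > 80
    N8: 220+95 = 315 > 140
Round 3 — N4, N8 trip offline.
  N4 sheds 105 MW to N12, N13, N7: 35 each.
    N12: 80+35 = 115 ≤ 160
    N13: 80+35 = 115 > 110
    N7: 50+35 = 85 ≤ 120
  N8 sheds 315 MW to N13, N7: 157 each (1 lost).
    N13: 115+157 = 272 > 110
    N7: 85+157 = 242 > 120
Round 4 — N13, N7 trip offline.
  N13 sheds 272 MW to N12, N23: 136 each.
    N12: 115+136 = 251 > 160
    N23: 50+136 = 186 > 140
  N7 sheds 242 MW: no online neighbours, lost.
Round 5 — N12, N23 trip offline.
  N12 sheds 251 MW: no online neighbours, lost.
  N23 sheds 186 MW: no online neighbours, lost.
No further trips.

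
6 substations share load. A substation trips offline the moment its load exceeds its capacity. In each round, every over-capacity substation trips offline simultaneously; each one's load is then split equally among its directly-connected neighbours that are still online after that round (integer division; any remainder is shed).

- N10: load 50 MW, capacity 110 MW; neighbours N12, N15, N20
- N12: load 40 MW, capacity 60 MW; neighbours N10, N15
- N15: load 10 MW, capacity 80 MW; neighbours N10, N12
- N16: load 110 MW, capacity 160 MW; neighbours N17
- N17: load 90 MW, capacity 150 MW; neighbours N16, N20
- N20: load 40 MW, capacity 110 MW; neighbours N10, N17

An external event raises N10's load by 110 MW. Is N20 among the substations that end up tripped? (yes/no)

Round 1 — N10 at 160 > 110. N10 trips offline.
  N10 sheds 160 MW to N12, N15, N20: 53 each (1 lost).
    N12: 40+53 = 93 > 60
    N15: 10+53 = 63 ≤ 80
    N20: 40+53 = 93 ≤ 110
Round 2 — N12 trips offline.
  N12 sheds 93 MW to N15: 93 each.
    N15: 63+93 = 156 > 80
Round 3 — N15 trips offline.
  N15 sheds 156 MW: no online neighbours, lost.
No further trips.

no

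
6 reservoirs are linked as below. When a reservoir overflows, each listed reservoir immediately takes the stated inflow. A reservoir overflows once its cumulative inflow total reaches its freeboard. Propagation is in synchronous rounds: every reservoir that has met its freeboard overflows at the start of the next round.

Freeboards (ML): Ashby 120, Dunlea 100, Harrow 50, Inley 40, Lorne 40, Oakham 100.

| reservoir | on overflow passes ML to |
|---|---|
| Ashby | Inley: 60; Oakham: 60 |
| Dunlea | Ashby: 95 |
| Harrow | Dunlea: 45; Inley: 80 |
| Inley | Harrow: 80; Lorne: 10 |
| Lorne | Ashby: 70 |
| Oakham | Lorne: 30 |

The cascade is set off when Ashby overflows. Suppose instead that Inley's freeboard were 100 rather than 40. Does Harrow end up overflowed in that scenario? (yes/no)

With Inley's freeboard at 100:
Round 1 — Ashby overflows (initial).
  Inley: +60 → 60 < 100
  Oakham: +60 → 60 < 100
No further overflows.

no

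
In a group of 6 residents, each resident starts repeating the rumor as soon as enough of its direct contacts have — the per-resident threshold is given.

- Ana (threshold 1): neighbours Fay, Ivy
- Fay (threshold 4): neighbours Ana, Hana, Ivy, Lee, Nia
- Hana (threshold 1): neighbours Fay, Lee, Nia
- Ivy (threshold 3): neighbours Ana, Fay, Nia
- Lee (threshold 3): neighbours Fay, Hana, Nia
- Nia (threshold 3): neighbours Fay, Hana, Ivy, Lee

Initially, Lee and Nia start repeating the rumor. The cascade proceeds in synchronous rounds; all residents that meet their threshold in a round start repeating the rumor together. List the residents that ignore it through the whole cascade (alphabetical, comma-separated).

Round 1 — Lee, Nia start repeating the rumor (initial).
Round 2 — checking thresholds:
  Fay: 2 of 5 neighbours < 4, below threshold.
  Hana: 2 of 3 neighbours ≥ 1, starts repeating the rumor.
  Ivy: 1 of 3 neighbours < 3, below threshold.
Round 3 — no new spreads; cascade stops.

Ana, Fay, Ivy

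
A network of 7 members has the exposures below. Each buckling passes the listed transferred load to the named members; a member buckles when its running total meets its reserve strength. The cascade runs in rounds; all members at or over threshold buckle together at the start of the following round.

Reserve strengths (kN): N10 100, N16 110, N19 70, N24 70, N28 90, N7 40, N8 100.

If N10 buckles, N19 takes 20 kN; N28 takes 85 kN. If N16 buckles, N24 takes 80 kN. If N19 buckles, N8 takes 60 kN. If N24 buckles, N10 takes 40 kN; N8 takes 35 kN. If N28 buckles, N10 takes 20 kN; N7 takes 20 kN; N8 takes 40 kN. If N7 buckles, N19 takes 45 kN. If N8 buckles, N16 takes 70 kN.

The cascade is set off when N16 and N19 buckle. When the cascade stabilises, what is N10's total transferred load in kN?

40

Round 1 — N16, N19 buckle (initial).
  N24: +80 → 80 ≥ 70
  N8: +60 → 60 < 100
Round 2 — N24 buckles.
  N10: +40 → 40 < 100
  N8: +35 → 95 < 100
No further bucklings.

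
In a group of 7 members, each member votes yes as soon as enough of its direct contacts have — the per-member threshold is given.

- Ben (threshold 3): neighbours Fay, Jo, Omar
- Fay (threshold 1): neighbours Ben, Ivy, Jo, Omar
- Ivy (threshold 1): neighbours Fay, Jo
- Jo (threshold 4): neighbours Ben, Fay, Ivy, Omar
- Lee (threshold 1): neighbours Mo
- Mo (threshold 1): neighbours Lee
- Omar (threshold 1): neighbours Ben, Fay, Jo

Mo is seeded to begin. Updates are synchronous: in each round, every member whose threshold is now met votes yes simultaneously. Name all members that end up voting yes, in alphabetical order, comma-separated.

Lee, Mo

Round 1 — Mo votes yes (initial).
Round 2 — checking thresholds:
  Lee: 1 of 1 neighbours ≥ 1, votes yes.
Round 3 — no new yes votes; cascade stops.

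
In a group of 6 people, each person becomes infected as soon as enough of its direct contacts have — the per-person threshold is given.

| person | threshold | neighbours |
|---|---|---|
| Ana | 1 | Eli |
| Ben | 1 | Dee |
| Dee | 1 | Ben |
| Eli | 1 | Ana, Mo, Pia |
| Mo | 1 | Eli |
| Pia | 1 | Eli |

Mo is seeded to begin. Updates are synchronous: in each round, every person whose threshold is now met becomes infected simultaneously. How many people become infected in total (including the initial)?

4

Round 1 — Mo becomes infected (initial).
Round 2 — checking thresholds:
  Eli: 1 of 3 neighbours ≥ 1, becomes infected.
Round 3 — checking thresholds:
  Ana: 1 of 1 neighbours ≥ 1, becomes infected.
  Pia: 1 of 1 neighbours ≥ 1, becomes infected.
Round 4 — no new infections; cascade stops.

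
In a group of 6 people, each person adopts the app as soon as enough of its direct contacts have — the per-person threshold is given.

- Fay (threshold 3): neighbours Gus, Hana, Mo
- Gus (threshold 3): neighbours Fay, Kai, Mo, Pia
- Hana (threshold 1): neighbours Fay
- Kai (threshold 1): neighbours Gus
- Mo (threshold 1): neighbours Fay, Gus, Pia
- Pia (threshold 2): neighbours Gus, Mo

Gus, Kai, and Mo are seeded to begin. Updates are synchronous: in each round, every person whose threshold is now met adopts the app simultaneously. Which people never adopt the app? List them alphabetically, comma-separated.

Round 1 — Gus, Kai, Mo adopt the app (initial).
Round 2 — checking thresholds:
  Fay: 2 of 3 neighbours < 3, not yet.
  Pia: 2 of 2 neighbours ≥ 2, adopts the app.
Round 3 — no new adoptions; cascade stops.

Fay, Hana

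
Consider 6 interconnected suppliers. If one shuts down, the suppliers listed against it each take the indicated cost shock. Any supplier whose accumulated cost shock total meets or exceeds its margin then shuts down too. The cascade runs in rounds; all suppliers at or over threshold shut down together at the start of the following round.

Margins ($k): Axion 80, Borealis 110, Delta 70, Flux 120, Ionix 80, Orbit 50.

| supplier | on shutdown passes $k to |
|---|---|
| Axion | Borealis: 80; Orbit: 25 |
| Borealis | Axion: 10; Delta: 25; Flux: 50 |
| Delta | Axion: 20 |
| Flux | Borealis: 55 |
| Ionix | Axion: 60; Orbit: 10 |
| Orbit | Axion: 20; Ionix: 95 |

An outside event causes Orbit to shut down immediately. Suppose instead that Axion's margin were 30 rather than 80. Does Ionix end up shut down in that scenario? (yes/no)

With Axion's margin at 30:
Round 1 — Orbit shuts down (initial).
  Axion: +20 → 20 < 30
  Ionix: +95 → 95 ≥ 80
Round 2 — Ionix shuts down.
  Axion: +60 → 80 ≥ 30
Round 3 — Axion shuts down.
  Borealis: +80 → 80 < 110
No further shutdowns.

yes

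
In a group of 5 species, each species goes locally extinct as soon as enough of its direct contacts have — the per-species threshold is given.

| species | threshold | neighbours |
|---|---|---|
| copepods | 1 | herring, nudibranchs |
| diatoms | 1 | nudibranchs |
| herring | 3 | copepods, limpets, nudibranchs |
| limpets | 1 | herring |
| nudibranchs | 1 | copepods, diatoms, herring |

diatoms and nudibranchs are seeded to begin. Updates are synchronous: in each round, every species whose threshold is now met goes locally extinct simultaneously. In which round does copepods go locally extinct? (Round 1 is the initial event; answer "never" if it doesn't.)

2

Round 1 — diatoms, nudibranchs go locally extinct (initial).
Round 2 — checking thresholds:
  copepods: 1 of 2 neighbours ≥ 1, goes locally extinct.
  herring: 1 of 3 neighbours < 3, not yet.
Round 3 — no new extinctions; cascade stops.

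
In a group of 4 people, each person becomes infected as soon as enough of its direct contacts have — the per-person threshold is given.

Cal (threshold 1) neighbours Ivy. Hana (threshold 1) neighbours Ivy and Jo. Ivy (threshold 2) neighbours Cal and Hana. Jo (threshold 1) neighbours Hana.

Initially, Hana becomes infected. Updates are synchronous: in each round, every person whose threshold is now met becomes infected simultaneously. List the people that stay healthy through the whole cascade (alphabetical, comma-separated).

Round 1 — Hana becomes infected (initial).
Round 2 — checking thresholds:
  Ivy: 1 of 2 neighbours < 2, below threshold.
  Jo: 1 of 1 neighbours ≥ 1, becomes infected.
Round 3 — no new infections; cascade stops.

Cal, Ivy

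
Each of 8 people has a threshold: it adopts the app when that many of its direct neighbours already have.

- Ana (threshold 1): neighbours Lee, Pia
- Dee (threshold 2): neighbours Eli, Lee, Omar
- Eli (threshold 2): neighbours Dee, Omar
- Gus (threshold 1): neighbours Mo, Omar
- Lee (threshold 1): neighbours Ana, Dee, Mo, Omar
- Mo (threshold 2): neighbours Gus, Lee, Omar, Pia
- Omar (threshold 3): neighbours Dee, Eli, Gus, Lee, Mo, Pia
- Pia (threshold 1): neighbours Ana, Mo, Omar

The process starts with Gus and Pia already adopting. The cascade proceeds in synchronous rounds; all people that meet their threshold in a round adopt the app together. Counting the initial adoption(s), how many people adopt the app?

8

Round 1 — Gus, Pia adopt the app (initial).
Round 2 — checking thresholds:
  Ana: 1 of 2 neighbours ≥ 1, adopts the app.
  Mo: 2 of 4 neighbours ≥ 2, adopts the app.
  Omar: 2 of 6 neighbours < 3, not yet.
Round 3 — checking thresholds:
  Lee: 2 of 4 neighbours ≥ 1, adopts the app.
  Omar: 3 of 6 neighbours ≥ 3, adopts the app.
Round 4 — checking thresholds:
  Dee: 2 of 3 neighbours ≥ 2, adopts the app.
  Eli: 1 of 2 neighbours < 2, not yet.
Round 5 — checking thresholds:
  Eli: 2 of 2 neighbours ≥ 2, adopts the app.
Round 6 — no new adoptions; cascade stops.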